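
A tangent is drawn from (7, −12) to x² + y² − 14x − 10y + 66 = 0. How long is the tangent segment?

The centre is (7, 5) and r = 2√2. The square of the distance from P to the centre is 0 + 289 = 289.
The tangent meets the radius at right angles, so tangent² = |PO|² − r² = 289 − 8 = 281.

√281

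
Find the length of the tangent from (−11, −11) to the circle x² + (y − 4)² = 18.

With centre O = (0, 4), |OP|² = 346 and r² = 18.
The tangent meets the radius at right angles, so tangent² = |PO|² − r² = 346 − 18 = 328.

2√82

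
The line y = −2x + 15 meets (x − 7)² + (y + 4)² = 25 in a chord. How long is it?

4√5

The distance from (7, −4) to the line is 5/√5, and r² = 25.
Chord = 2√(r² − d²) = 2·√(20) = 4√5.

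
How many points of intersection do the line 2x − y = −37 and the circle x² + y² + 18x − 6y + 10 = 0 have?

2

Centre (−9, 3), r² = 80. Distance² from centre to line = (16)²/5 = 256/5.
Since d² < r², the line cuts the circle twice.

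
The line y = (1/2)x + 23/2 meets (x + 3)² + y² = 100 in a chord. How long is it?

4√5

Centre (−3, 0), r² = 100. Perpendicular distance d from centre to line = |20| / √5 = 20/√5.
Chord = 2√(r² − d²) = 2·√(20) = 4√5.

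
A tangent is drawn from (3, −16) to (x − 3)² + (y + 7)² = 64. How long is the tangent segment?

With centre O = (3, −7), |OP|² = 81 and r² = 64.
Power of the point: PT² = |PO|² − r² = 17, so PT = √17.

√17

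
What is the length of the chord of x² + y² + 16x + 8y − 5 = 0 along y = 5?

4

The distance from (−8, −4) to the line is 9, and r² = 85.
Half the chord is √(r² − d²) = √(4), so the full chord is 4.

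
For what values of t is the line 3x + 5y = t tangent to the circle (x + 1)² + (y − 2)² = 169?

Tangency holds when the distance from the centre (−1, 2) to the line equals the radius 13:
|3·(−1) + 5·2 − t| / √34 = 13
|t − (7)| = 13√34.

t = 7 ± 13√34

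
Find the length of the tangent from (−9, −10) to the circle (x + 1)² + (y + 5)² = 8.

9

The centre is (−1, −5) and r = 2√2. The square of the distance from P to the centre is 64 + 25 = 89.
Power of the point: PT² = |PO|² − r² = 81, so PT = 9.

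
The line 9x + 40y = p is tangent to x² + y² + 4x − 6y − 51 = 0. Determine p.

For a tangent, require d(centre, line) = r = 8.
|9·(−2) + 40·3 − p| / √1681 = 8
|p − (102)| = 8·41, so p = 430 or p = −226.

p = −226 or p = 430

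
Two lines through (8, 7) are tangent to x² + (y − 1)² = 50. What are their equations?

x + 7y = 57 and 7x − y = 49

Write the tangent as mx − y + (7 − m·(8)) = 0 and set its distance from the centre to 5√2:
(−8m − (−6))² = 50(m² + 1)
7m² − 48m − 7 = 0, so m = −1/7 or m = 7.
Through (8, 7) these give x + 7y = 57 and 7x − y = 49.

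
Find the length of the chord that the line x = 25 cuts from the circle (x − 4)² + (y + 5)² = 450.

6

The line gives x = 25. Substituting into the circle:
y² + 10y + 16 = 0
y = −2 or y = −8, giving (25, −2) and (25, −8).
Chord length = distance between (25, −2) and (25, −8) = √36 = 6.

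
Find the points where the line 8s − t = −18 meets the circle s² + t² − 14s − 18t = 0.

(−2, 2) and (0, 18)

From the line, t = 8s + 18. Substituting:
65s² + 130s = 0  ⟹  s² + 2s = 0
s = 0 or s = −2, giving (0, 18) and (−2, 2).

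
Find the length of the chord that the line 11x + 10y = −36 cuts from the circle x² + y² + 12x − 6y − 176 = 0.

Centre (−6, 3), r² = 221. Perpendicular distance d from centre to line = |0| / √221 = 0/√221.
Chord = 2√(r² − d²) = 2·√(221) = 2√221.

2√221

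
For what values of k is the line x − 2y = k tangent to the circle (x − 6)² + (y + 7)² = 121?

k = 20 ± 11√5

Tangency holds when the distance from the centre (6, −7) to the line equals the radius 11:
|1·6 − 2·(−7) − k| / √5 = 11
|k − (20)| = 11√5.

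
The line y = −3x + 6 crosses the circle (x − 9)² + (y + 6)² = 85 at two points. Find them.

(2, 0) and (7, −15)

From the line, y = −3x + 6. Substituting:
10x² − 90x + 140 = 0  ⟹  x² − 9x + 14 = 0
x = 7 or x = 2, giving (7, −15) and (2, 0).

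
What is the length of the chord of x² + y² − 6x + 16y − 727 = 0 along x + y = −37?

24√2

Centre (3, −8), r² = 800. Perpendicular distance d from centre to line = |32| / √2 = 32/√2.
Half the chord is √(r² − d²) = √(288), so the full chord is 24√2.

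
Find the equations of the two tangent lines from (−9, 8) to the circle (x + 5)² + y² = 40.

3x − y = −35 and x + 3y = 15

A line y − (8) = m(x − (−9)) is tangent when its distance from (−5, 0) is 2√10:
[m·(4) − (−8)]² = 40(m² + 1)
3m² − 8m − 3 = 0, so m = 3 or m = −1/3.
Through (−9, 8) these give 3x − y = −35 and x + 3y = 15.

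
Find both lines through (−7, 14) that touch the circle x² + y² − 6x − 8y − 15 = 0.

3x + y = −7 and x + 3y = 35

A line y − (14) = m(x − (−7)) is tangent when its distance from (3, 4) is 2√10:
(10m − (−10))² = 40(m² + 1)
3m² + 10m + 3 = 0, so m = −3 or m = −1/3.
With m = −3: 3x + y = −7. With m = −1/3: x + 3y = 35.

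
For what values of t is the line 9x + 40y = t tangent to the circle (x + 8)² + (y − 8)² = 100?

For a tangent, require d(centre, line) = r = 10.
|9·(−8) + 40·8 − t| / √1681 = 10
|t − (248)| = 10·41, so t = 658 or t = −162.

t = −162 or t = 658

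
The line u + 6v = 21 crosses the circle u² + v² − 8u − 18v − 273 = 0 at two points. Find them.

(−15, 6) and (21, 0)

From the line, v = (21 − u)/6. Substituting:
37u² − 222u − 11655 = 0  ⟹  u² − 6u − 315 = 0
u = 21 or u = −15, giving (21, 0) and (−15, 6).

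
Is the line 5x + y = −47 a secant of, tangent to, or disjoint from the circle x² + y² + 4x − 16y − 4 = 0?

Centre (−2, 8), r² = 72. Distance² from centre to line = (45)²/26 = 2025/26.
Since d² > r², the line lies outside the circle.

disjoint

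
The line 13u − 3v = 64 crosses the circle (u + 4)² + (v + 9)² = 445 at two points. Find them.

Substitute v = (−64 + 13u)/3:
178u² − 890u − 2492 = 0  ⟹  u² − 5u − 14 = 0
u = 7 or u = −2, giving (7, 9) and (−2, −30).

(−2, −30) and (7, 9)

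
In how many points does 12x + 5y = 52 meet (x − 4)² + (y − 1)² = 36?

2

Substituting the line into the circle gives 169x² − 1328x + 1709 = 0.
Discriminant = (−1328)² − 4·169·(1709) = 608300 > 0.
Two real roots: the line is a secant.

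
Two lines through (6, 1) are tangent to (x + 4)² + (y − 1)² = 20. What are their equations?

Let a tangent through (6, 1) have slope m. Its distance from (−4, 1) must equal 2√5:
(−10m − (0))² = 20(m² + 1)
4m² − 1 = 0, so m = 1/2 or m = −1/2.
With m = 1/2: x − 2y = 4. With m = −1/2: x + 2y = 8.

x − 2y = 4 and x + 2y = 8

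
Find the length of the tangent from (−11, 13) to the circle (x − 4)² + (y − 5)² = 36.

Centre (4, 5), r² = 36. |PO|² = (−15)² + (8)² = 289.
By the tangent–radius right angle, tangent length = √(|PO|² − r²) = √253.

√253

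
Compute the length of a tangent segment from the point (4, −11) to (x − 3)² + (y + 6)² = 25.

With centre O = (3, −6), |OP|² = 26 and r² = 25.
Power of the point: PT² = |PO|² − r² = 1, so PT = 1.

1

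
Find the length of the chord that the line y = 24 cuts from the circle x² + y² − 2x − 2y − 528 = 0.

Centre (1, 1), r² = 530. Perpendicular distance d from centre to line = |−23| / √1 = 23.
Half the chord is √(r² − d²) = √(1), so the full chord is 2.

2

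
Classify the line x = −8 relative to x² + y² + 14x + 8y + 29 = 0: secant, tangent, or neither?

secant

Substituting the line into the circle gives y² + 8y − 19 = 0.
Δ = 64 − (−76) = 140.
Two real roots: the line is a secant.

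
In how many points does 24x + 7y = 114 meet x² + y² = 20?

d² = (24·0 + 7·0 − (114))²/625 = 12996/625; r² = 20.
Since d² > r², the line lies outside the circle.

0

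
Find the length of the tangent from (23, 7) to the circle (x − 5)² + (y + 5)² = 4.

4√29

Centre (5, −5), r² = 4. |PO|² = (18)² + (12)² = 468.
The tangent meets the radius at right angles, so tangent² = |PO|² − r² = 468 − 4 = 464.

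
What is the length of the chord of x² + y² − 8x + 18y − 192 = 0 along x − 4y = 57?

8√17

Substitute y = (−57 + x)/4:
17x² − 170x − 3927 = 0  ⟹  x² − 10x − 231 = 0
x = 21 or x = −11, giving (21, −9) and (−11, −17).
|(21, −9) − (−11, −17)| = √((32)² + (8)²) = 8√17.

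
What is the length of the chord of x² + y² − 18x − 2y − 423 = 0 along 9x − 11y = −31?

3√202

Centre (9, 1), r² = 505. Perpendicular distance d from centre to line = |101| / √202 = 101/√202.
Chord = 2√(r² − d²) = 2·√(909/2) = 3√202.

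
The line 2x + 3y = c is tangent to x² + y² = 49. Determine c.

Tangency holds when the distance from the centre (0, 0) to the line equals the radius 7:
|2·0 + 3·0 − c| / √13 = 7
|c| = 7√13.

c = ±7√13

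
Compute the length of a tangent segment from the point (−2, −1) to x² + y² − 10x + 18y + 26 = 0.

√33

With centre O = (5, −9), |OP|² = 113 and r² = 80.
The tangent meets the radius at right angles, so tangent² = |PO|² − r² = 113 − 80 = 33.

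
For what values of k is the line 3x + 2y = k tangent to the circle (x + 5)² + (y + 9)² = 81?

k = −33 ± 9√13

For a tangent, require d(centre, line) = r = 9.
|3·(−5) + 2·(−9) − k| / √13 = 9
|k − (−33)| = 9√13.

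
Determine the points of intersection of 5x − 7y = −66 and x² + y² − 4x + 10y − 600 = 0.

Express y = (66 + 5x)/7 and substitute into the circle:
74x² + 814x − 20424 = 0  ⟹  x² + 11x − 276 = 0
x = 12 or x = −23, giving (12, 18) and (−23, −7).

(−23, −7) and (12, 18)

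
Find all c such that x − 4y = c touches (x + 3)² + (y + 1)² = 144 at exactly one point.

Tangency holds when the distance from the centre (−3, −1) to the line equals the radius 12:
|1·(−3) − 4·(−1) − c| / √17 = 12
|c − (1)| = 12√17.

c = 1 ± 12√17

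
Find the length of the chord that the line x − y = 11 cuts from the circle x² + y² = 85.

Centre (0, 0), r² = 85. Perpendicular distance d from centre to line = |−11| / √2 = 11/√2.
Half the chord is √(r² − d²) = √(49/2), so the full chord is 7√2.

7√2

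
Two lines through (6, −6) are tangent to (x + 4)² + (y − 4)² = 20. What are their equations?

x + 2y = −6 and 2x + y = 6

Let a tangent through (6, −6) have slope m. Its distance from (−4, 4) must equal 2√5:
(−10m − (10))² = 20(m² + 1)
2m² + 5m + 2 = 0, so m = −1/2 or m = −2.
Through (6, −6) these give x + 2y = −6 and 2x + y = 6.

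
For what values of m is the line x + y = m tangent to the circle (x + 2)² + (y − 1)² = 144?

m = −1 ± 12√2

Tangency holds when the distance from the centre (−2, 1) to the line equals the radius 12:
|1·(−2) + 1·1 − m| / √2 = 12
|m − (−1)| = 12√2.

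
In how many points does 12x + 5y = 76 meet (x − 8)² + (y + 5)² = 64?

2

d² = (12·8 + 5·(−5) − (76))²/169 = 25/169; r² = 64.
Since d² < r², the line cuts the circle twice.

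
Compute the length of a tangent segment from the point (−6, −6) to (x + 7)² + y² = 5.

The centre is (−7, 0) and r = √5. The square of the distance from P to the centre is 1 + 36 = 37.
By the tangent–radius right angle, tangent length = √(|PO|² − r²) = √32 = 4√2.

4√2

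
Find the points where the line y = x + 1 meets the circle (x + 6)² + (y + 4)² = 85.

(−12, −11) and (1, 2)

Substitute y = x + 1:
2x² + 22x − 24 = 0  ⟹  x² + 11x − 12 = 0
x = 1 or x = −12, giving (1, 2) and (−12, −11).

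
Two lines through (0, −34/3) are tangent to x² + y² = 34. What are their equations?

Let a tangent through (0, −34/3) have slope m. Its distance from (0, 0) must equal √34:
(0m − (34/3))² = 34(m² + 1)
9m² − 25 = 0, so m = −5/3 or m = 5/3.
With m = −5/3: 5x + 3y = −34. With m = 5/3: 5x − 3y = 34.

5x + 3y = −34 and 5x − 3y = 34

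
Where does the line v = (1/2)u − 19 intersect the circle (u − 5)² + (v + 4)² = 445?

(−6, −22) and (26, −6)

Express v = (−38 + u)/2 and substitute into the circle:
5u² − 100u − 780 = 0  ⟹  u² − 20u − 156 = 0
u = 26 or u = −6, giving (26, −6) and (−6, −22).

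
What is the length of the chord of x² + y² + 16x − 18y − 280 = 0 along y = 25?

Centre (−8, 9), r² = 425. Perpendicular distance d from centre to line = |−16| / √1 = 16.
Half the chord is √(r² − d²) = √(169), so the full chord is 26.

26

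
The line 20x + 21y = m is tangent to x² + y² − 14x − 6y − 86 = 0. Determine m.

m = −145 or m = 551

The line touches the circle iff its distance from (7, 3) is 12:
|20·7 + 21·3 − m| / √841 = 12
|m − (203)| = 12·29, so m = 551 or m = −145.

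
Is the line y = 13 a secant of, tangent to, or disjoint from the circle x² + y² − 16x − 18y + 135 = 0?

disjoint

d² = (0·8 + 1·9 − (13))² = 16; r² = 10.
Since d² > r², the line lies outside the circle.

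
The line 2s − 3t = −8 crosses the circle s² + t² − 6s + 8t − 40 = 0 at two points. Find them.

Substitute t = (8 + 2s)/3:
13s² + 26s − 104 = 0  ⟹  s² + 2s − 8 = 0
s = 2 or s = −4, giving (2, 4) and (−4, 0).

(−4, 0) and (2, 4)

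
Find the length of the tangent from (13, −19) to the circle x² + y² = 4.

Centre (0, 0), r² = 4. |PO|² = (13)² + (−19)² = 530.
By the tangent–radius right angle, tangent length = √(|PO|² − r²) = √526.

√526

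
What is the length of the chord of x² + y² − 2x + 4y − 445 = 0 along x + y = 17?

Substitute y = −x + 17:
2x² − 40x − 88 = 0  ⟹  x² − 20x − 44 = 0
x = 22 or x = −2, giving (22, −5) and (−2, 19).
Chord length = distance between (22, −5) and (−2, 19) = √1152 = 24√2.

24√2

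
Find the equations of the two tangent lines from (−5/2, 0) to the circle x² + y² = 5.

Let a tangent through (−5/2, 0) have slope m. Its distance from (0, 0) must equal √5:
(5/2m − (0))² = 5(m² + 1)
m² − 4 = 0, so m = −2 or m = 2.
Through (−5/2, 0) these give 2x + y = −5 and 2x − y = −5.

2x + y = −5 and 2x − y = −5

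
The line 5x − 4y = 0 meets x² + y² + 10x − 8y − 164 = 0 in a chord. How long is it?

4√41

Centre (−5, 4), r² = 205. Perpendicular distance d from centre to line = |−41| / √41 = 41/√41.
Chord = 2√(r² − d²) = 2·√(164) = 4√41.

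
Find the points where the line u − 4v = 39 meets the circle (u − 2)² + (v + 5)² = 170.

Express v = (−39 + u)/4 and substitute into the circle:
17u² − 102u − 2295 = 0  ⟹  u² − 6u − 135 = 0
u = 15 or u = −9, giving (15, −6) and (−9, −12).

(−9, −12) and (15, −6)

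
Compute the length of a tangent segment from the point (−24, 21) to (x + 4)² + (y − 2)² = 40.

The centre is (−4, 2) and r = 2√10. The square of the distance from P to the centre is 400 + 361 = 761.
The tangent meets the radius at right angles, so tangent² = |PO|² − r² = 761 − 40 = 721.

√721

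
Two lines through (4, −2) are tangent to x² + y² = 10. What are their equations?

x − 3y = 10 and 3x + y = 10

Write the tangent as mx − y + (−2 − m·(4)) = 0 and set its distance from the centre to √10:
(−4m − (2))² = 10(m² + 1)
3m² + 8m − 3 = 0, so m = 1/3 or m = −3.
With m = 1/3: x − 3y = 10. With m = −3: 3x + y = 10.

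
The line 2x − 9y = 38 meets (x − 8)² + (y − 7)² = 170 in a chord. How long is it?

2√85

The distance from (8, 7) to the line is 85/√85, and r² = 170.
Chord = 2√(r² − d²) = 2·√(85) = 2√85.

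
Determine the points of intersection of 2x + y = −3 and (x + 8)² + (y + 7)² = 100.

(−2, 1) and (2, −7)

From the line, y = −2x − 3. Substituting:
5x² − 20 = 0  ⟹  x² − 4 = 0
x = 2 or x = −2, giving (2, −7) and (−2, 1).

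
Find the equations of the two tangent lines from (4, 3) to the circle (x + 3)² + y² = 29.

Let a tangent through (4, 3) have slope m. Its distance from (−3, 0) must equal √29:
[m·(−7) − (−3)]² = 29(m² + 1)
10m² − 21m − 10 = 0, so m = −2/5 or m = 5/2.
With m = −2/5: 2x + 5y = 23. With m = 5/2: 5x − 2y = 14.

2x + 5y = 23 and 5x − 2y = 14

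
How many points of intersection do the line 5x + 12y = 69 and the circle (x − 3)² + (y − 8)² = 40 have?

2

d² = (5·3 + 12·8 − (69))²/169 = 1764/169; r² = 40.
Since d² < r², the line cuts the circle twice.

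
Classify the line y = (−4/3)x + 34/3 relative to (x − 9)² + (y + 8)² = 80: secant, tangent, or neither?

secant

d² = (4·9 + 3·(−8) − (34))²/25 = 484/25; r² = 80.
Since d² < r², the line cuts the circle twice.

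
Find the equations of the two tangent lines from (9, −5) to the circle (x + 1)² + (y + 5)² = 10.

Write the tangent as mx − y + (−5 − m·(9)) = 0 and set its distance from the centre to √10:
[m·(−10) − (0)]² = 10(m² + 1)
9m² − 1 = 0, so m = 1/3 or m = −1/3.
Through (9, −5) these give x − 3y = 24 and x + 3y = −6.

x − 3y = 24 and x + 3y = −6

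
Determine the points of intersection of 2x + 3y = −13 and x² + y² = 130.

(−11, 3) and (7, −9)

Express y = (−13 − 2x)/3 and substitute into the circle:
13x² + 52x − 1001 = 0  ⟹  x² + 4x − 77 = 0
x = 7 or x = −11, giving (7, −9) and (−11, 3).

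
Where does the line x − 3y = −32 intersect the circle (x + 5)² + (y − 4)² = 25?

(−8, 8) and (−5, 9)

From the line, y = (32 + x)/3. Substituting:
10x² + 130x + 400 = 0  ⟹  x² + 13x + 40 = 0
x = −5 or x = −8, giving (−5, 9) and (−8, 8).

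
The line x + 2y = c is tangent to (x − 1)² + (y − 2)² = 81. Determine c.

c = 5 ± 9√5

Tangency holds when the distance from the centre (1, 2) to the line equals the radius 9:
|1·1 + 2·2 − c| / √5 = 9
|c − (5)| = 9√5.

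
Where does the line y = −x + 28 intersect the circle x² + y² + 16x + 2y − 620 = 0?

From the line, y = −x + 28. Substituting:
2x² − 42x + 220 = 0  ⟹  x² − 21x + 110 = 0
x = 11 or x = 10, giving (11, 17) and (10, 18).

(10, 18) and (11, 17)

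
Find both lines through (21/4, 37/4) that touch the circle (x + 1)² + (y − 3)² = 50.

x + 7y = 70 and 7x + y = 46

Let a tangent through (21/4, 37/4) have slope m. Its distance from (−1, 3) must equal 5√2:
(−25/4m − (−25/4))² = 50(m² + 1)
7m² + 50m + 7 = 0, so m = −1/7 or m = −7.
With m = −1/7: x + 7y = 70. With m = −7: 7x + y = 46.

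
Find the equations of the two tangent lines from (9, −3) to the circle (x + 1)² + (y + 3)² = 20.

Let a tangent through (9, −3) have slope m. Its distance from (−1, −3) must equal 2√5:
(−10m − (0))² = 20(m² + 1)
4m² − 1 = 0, so m = 1/2 or m = −1/2.
Through (9, −3) these give x − 2y = 15 and x + 2y = 3.

x − 2y = 15 and x + 2y = 3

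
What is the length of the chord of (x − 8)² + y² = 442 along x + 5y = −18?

8√26

Centre (8, 0), r² = 442. Perpendicular distance d from centre to line = |26| / √26 = 26/√26.
Chord = 2√(r² − d²) = 2·√(416) = 8√26.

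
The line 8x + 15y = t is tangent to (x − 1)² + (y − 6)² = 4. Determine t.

The line touches the circle iff its distance from (1, 6) is 2:
|8·1 + 15·6 − t| / √289 = 2
|t − (98)| = 2·17, so t = 132 or t = 64.

t = 64 or t = 132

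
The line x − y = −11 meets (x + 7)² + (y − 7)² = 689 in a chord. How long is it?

37√2

Centre (−7, 7), r² = 689. Perpendicular distance d from centre to line = |−3| / √2 = 3/√2.
Half the chord is √(r² − d²) = √(1369/2), so the full chord is 37√2.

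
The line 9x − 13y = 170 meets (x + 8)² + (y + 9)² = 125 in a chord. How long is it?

The distance from (−8, −9) to the line is 125/√250, and r² = 125.
Chord = 2√(r² − d²) = 2·√(125/2) = 5√10.

5√10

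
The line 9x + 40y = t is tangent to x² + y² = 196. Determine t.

t = −574 or t = 574

For a tangent, require d(centre, line) = r = 14.
|9·0 + 40·0 − t| / √1681 = 14
|t| = 14·41, so t = 574 or t = −574.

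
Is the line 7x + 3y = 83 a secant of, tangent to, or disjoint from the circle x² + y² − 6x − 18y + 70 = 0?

disjoint

d² = (7·3 + 3·9 − (83))²/58 = 1225/58; r² = 20.
Since d² > r², the line lies outside the circle.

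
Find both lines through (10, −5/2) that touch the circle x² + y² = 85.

A line y − (−5/2) = m(x − (10)) is tangent when its distance from (0, 0) is √85:
[m·(−10) − (5/2)]² = 85(m² + 1)
12m² + 40m − 63 = 0, so m = 7/6 or m = −9/2.
With m = 7/6: 7x − 6y = 85. With m = −9/2: 9x + 2y = 85.

7x − 6y = 85 and 9x + 2y = 85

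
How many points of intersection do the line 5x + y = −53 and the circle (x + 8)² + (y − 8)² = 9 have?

0

Centre (−8, 8), r² = 9. Distance² from centre to line = (21)²/26 = 441/26.
Since d² > r², the line lies outside the circle.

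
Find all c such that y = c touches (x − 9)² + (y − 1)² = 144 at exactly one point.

Tangency holds when the distance from the centre (9, 1) to the line equals the radius 12:
|0·9 + 1·1 − c| / √1 = 12
|c − (1)| = 12, so c = 13 or c = −11.

c = −11 or c = 13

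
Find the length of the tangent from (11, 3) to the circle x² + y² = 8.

√122

The centre is (0, 0) and r = 2√2. The square of the distance from P to the centre is 121 + 9 = 130.
Power of the point: PT² = |PO|² − r² = 122, so PT = √122.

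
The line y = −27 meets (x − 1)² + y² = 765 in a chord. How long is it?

From the line, y = −27. Substituting:
x² − 2x − 35 = 0
x = 7 or x = −5, giving (7, −27) and (−5, −27).
Chord length = distance between (7, −27) and (−5, −27) = √144 = 12.

12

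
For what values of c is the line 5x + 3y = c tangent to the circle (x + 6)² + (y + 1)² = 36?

c = −33 ± 6√34

Tangency holds when the distance from the centre (−6, −1) to the line equals the radius 6:
|5·(−6) + 3·(−1) − c| / √34 = 6
|c − (−33)| = 6√34.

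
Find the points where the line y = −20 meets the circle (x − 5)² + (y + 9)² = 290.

From the line, y = −20. Substituting:
x² − 10x − 144 = 0
x = 18 or x = −8, giving (18, −20) and (−8, −20).

(−8, −20) and (18, −20)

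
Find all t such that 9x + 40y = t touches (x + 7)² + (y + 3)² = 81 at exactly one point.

Tangency holds when the distance from the centre (−7, −3) to the line equals the radius 9:
|9·(−7) + 40·(−3) − t| / √1681 = 9
|t − (−183)| = 9·41, so t = 186 or t = −552.

t = −552 or t = 186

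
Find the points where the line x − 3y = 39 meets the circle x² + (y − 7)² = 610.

(−9, −16) and (21, −6)

Express y = (−39 + x)/3 and substitute into the circle:
10x² − 120x − 1890 = 0  ⟹  x² − 12x − 189 = 0
x = 21 or x = −9, giving (21, −6) and (−9, −16).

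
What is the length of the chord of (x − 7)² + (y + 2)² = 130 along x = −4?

6

The distance from (7, −2) to the line is 11, and r² = 130.
Half the chord is √(r² − d²) = √(9), so the full chord is 6.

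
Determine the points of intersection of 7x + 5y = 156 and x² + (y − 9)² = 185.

From the line, y = (156 − 7x)/5. Substituting:
74x² − 1554x + 7696 = 0  ⟹  x² − 21x + 104 = 0
x = 13 or x = 8, giving (13, 13) and (8, 20).

(8, 20) and (13, 13)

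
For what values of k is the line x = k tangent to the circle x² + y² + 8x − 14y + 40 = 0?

Tangency holds when the distance from the centre (−4, 7) to the line equals the radius 5:
|1·(−4) + 0·7 − k| / √1 = 5
|k − (−4)| = 5, so k = 1 or k = −9.

k = −9 or k = 1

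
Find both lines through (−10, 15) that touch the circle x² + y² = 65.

Let a tangent through (−10, 15) have slope m. Its distance from (0, 0) must equal √65:
(10m − (−15))² = 65(m² + 1)
7m² + 60m + 32 = 0, so m = −8 or m = −4/7.
Through (−10, 15) these give 8x + y = −65 and 4x + 7y = 65.

8x + y = −65 and 4x + 7y = 65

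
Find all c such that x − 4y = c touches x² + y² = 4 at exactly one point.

c = ±2√17

The line touches the circle iff its distance from (0, 0) is 2:
|1·0 − 4·0 − c| / √17 = 2
|c| = 2√17.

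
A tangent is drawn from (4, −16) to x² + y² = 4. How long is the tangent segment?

2√67

Centre (0, 0), r² = 4. |PO|² = (4)² + (−16)² = 272.
The tangent meets the radius at right angles, so tangent² = |PO|² − r² = 272 − 4 = 268.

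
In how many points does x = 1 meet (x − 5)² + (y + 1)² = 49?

2

d² = (1·5 + 0·(−1) − (1))² = 16; r² = 49.
Since d² < r², the line cuts the circle twice.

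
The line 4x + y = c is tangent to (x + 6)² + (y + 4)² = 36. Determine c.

c = −28 ± 6√17

The line touches the circle iff its distance from (−6, −4) is 6:
|4·(−6) + 1·(−4) − c| / √17 = 6
|c − (−28)| = 6√17.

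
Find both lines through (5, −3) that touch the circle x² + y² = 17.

A line y − (−3) = m(x − (5)) is tangent when its distance from (0, 0) is √17:
[m·(−5) − (3)]² = 17(m² + 1)
4m² + 15m − 4 = 0, so m = −4 or m = 1/4.
With m = −4: 4x + y = 17. With m = 1/4: x − 4y = 17.

4x + y = 17 and x − 4y = 17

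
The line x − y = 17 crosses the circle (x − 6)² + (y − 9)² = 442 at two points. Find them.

Substitute y = x − 17:
2x² − 64x + 270 = 0  ⟹  x² − 32x + 135 = 0
x = 27 or x = 5, giving (27, 10) and (5, −12).

(5, −12) and (27, 10)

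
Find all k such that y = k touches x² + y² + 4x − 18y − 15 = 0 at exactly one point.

Tangency holds when the distance from the centre (−2, 9) to the line equals the radius 10:
|0·(−2) + 1·9 − k| / √1 = 10
|k − (9)| = 10, so k = 19 or k = −1.

k = −1 or k = 19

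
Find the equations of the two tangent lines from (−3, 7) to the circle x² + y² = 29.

5x − 2y = −29 and 2x + 5y = 29

A line y − (7) = m(x − (−3)) is tangent when its distance from (0, 0) is √29:
(3m − (−7))² = 29(m² + 1)
10m² − 21m − 10 = 0, so m = 5/2 or m = −2/5.
With m = 5/2: 5x − 2y = −29. With m = −2/5: 2x + 5y = 29.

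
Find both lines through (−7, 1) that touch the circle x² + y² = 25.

Let a tangent through (−7, 1) have slope m. Its distance from (0, 0) must equal 5:
[m·(7) − (−1)]² = 25(m² + 1)
12m² + 7m − 12 = 0, so m = −4/3 or m = 3/4.
With m = −4/3: 4x + 3y = −25. With m = 3/4: 3x − 4y = −25.

4x + 3y = −25 and 3x − 4y = −25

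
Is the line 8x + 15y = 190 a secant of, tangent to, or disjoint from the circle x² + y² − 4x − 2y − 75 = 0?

disjoint

Substituting the line into the circle gives 289x² − 3700x + 13525 = 0.
Discriminant = (−3700)² − 4·289·(13525) = −1944900 < 0.
No real roots: the line does not meet the circle.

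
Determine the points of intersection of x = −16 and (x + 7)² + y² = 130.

(−16, −7) and (−16, 7)

The line gives x = −16. Substituting into the circle:
y² − 49 = 0
y = 7 or y = −7, giving (−16, 7) and (−16, −7).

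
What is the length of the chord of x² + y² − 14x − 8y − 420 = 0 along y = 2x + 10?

Centre (7, 4), r² = 485. Perpendicular distance d from centre to line = |20| / √5 = 20/√5.
Chord = 2√(r² − d²) = 2·√(405) = 18√5.

18√5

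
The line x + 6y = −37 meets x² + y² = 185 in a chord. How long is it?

4√37

Substitute y = (−37 − x)/6:
37x² + 74x − 5291 = 0  ⟹  x² + 2x − 143 = 0
x = 11 or x = −13, giving (11, −8) and (−13, −4).
Chord length = distance between (11, −8) and (−13, −4) = √592 = 4√37.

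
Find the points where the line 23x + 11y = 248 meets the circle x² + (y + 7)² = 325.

(6, 10) and (17, −13)

From the line, y = (248 − 23x)/11. Substituting:
650x² − 14950x + 66300 = 0  ⟹  x² − 23x + 102 = 0
x = 17 or x = 6, giving (17, −13) and (6, 10).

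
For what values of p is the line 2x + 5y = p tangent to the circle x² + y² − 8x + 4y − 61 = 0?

p = −2 ± 9√29

For a tangent, require d(centre, line) = r = 9.
|2·4 + 5·(−2) − p| / √29 = 9
|p − (−2)| = 9√29.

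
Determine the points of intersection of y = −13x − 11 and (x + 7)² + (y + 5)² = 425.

(−2, 15) and (1, −24)

Substitute y = −13x − 11:
170x² + 170x − 340 = 0  ⟹  x² + x − 2 = 0
x = 1 or x = −2, giving (1, −24) and (−2, 15).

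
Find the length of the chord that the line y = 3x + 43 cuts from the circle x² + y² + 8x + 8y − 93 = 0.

The distance from (−4, −4) to the line is 35/√10, and r² = 125.
Chord = 2√(r² − d²) = 2·√(5/2) = √10.

√10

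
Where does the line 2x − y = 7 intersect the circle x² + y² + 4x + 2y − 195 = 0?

(−4, −15) and (8, 9)

From the line, y = 2x − 7. Substituting:
5x² − 20x − 160 = 0  ⟹  x² − 4x − 32 = 0
x = 8 or x = −4, giving (8, 9) and (−4, −15).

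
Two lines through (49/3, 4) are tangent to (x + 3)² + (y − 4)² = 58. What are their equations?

3x + 7y = 77 and 3x − 7y = 21

Let a tangent through (49/3, 4) have slope m. Its distance from (−3, 4) must equal √58:
[m·(−58/3) − (0)]² = 58(m² + 1)
49m² − 9 = 0, so m = −3/7 or m = 3/7.
Through (49/3, 4) these give 3x + 7y = 77 and 3x − 7y = 21.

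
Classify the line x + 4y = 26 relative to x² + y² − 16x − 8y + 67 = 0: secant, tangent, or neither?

secant

Substituting the line into the circle gives 17x² − 276x + 916 = 0.
Δ = 76176 − 62288 = 13888.
Two real roots: the line is a secant.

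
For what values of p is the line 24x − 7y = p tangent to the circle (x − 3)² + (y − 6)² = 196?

The line touches the circle iff its distance from (3, 6) is 14:
|24·3 − 7·6 − p| / √625 = 14
|p − (30)| = 14·25, so p = 380 or p = −320.

p = −320 or p = 380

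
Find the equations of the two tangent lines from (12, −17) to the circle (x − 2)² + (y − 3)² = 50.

x + y = −5 and 7x + y = 67

A line y − (−17) = m(x − (12)) is tangent when its distance from (2, 3) is 5√2:
[m·(−10) − (20)]² = 50(m² + 1)
m² + 8m + 7 = 0, so m = −1 or m = −7.
With m = −1: x + y = −5. With m = −7: 7x + y = 67.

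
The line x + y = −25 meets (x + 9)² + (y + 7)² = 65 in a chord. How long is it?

Express y = −x − 25 and substitute into the circle:
2x² + 54x + 340 = 0  ⟹  x² + 27x + 170 = 0
x = −10 or x = −17, giving (−10, −15) and (−17, −8).
Chord length = distance between (−10, −15) and (−17, −8) = √98 = 7√2.

7√2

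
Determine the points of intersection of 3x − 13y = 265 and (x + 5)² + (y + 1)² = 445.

(−7, −22) and (6, −19)

From the line, y = (−265 + 3x)/13. Substituting:
178x² + 178x − 7476 = 0  ⟹  x² + x − 42 = 0
x = 6 or x = −7, giving (6, −19) and (−7, −22).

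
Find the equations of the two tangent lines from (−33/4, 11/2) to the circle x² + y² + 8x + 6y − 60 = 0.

2x − 9y = −66 and 6x − 7y = −88

A line y − (11/2) = m(x − (−33/4)) is tangent when its distance from (−4, −3) is √85:
[m·(17/4) − (−17/2)]² = 85(m² + 1)
63m² − 68m + 12 = 0, so m = 2/9 or m = 6/7.
Through (−33/4, 11/2) these give 2x − 9y = −66 and 6x − 7y = −88.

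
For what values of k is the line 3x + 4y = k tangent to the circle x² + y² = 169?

Tangency holds when the distance from the centre (0, 0) to the line equals the radius 13:
|3·0 + 4·0 − k| / √25 = 13
|k| = 13·5, so k = 65 or k = −65.

k = −65 or k = 65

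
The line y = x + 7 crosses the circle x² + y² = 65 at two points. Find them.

Substitute y = x + 7:
2x² + 14x − 16 = 0  ⟹  x² + 7x − 8 = 0
x = 1 or x = −8, giving (1, 8) and (−8, −1).

(−8, −1) and (1, 8)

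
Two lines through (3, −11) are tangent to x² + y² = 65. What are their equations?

Let a tangent through (3, −11) have slope m. Its distance from (0, 0) must equal √65:
(−3m − (11))² = 65(m² + 1)
28m² − 33m − 28 = 0, so m = 7/4 or m = −4/7.
With m = 7/4: 7x − 4y = 65. With m = −4/7: 4x + 7y = −65.

7x − 4y = 65 and 4x + 7y = −65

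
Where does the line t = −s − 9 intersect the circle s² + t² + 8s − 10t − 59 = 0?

Express t = −s − 9 and substitute into the circle:
2s² + 36s + 112 = 0  ⟹  s² + 18s + 56 = 0
s = −4 or s = −14, giving (−4, −5) and (−14, 5).

(−14, 5) and (−4, −5)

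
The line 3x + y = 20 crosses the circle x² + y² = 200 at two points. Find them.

Express y = −3x + 20 and substitute into the circle:
10x² − 120x + 200 = 0  ⟹  x² − 12x + 20 = 0
x = 10 or x = 2, giving (10, −10) and (2, 14).

(2, 14) and (10, −10)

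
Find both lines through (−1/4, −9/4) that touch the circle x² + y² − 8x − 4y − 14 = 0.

A line y − (−9/4) = m(x − (−1/4)) is tangent when its distance from (4, 2) is √34:
[m·(17/4) − (17/4)]² = 34(m² + 1)
15m² + 34m + 15 = 0, so m = −5/3 or m = −3/5.
Through (−1/4, −9/4) these give 5x + 3y = −8 and 3x + 5y = −12.

5x + 3y = −8 and 3x + 5y = −12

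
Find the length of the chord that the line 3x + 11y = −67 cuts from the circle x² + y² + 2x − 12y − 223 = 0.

2√130

The distance from (−1, 6) to the line is 130/√130, and r² = 260.
Half the chord is √(r² − d²) = √(130), so the full chord is 2√130.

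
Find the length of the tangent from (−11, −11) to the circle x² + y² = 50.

8√3

With centre O = (0, 0), |OP|² = 242 and r² = 50.
By the tangent–radius right angle, tangent length = √(|PO|² − r²) = √192 = 8√3.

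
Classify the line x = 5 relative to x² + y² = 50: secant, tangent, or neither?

Substituting the line into the circle gives y² − 25 = 0.
Δ = 0 − (−100) = 100.
Two real roots: the line is a secant.

secant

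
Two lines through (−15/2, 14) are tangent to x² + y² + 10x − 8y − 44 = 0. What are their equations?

2x + 9y = 111 and 6x − 7y = −143

Let a tangent through (−15/2, 14) have slope m. Its distance from (−5, 4) must equal √85:
(5/2m − (−10))² = 85(m² + 1)
63m² − 40m − 12 = 0, so m = −2/9 or m = 6/7.
With m = −2/9: 2x + 9y = 111. With m = 6/7: 6x − 7y = −143.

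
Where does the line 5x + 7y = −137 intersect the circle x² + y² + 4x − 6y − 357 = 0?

From the line, y = (−137 − 5x)/7. Substituting:
74x² + 1776x + 7030 = 0  ⟹  x² + 24x + 95 = 0
x = −5 or x = −19, giving (−5, −16) and (−19, −6).

(−19, −6) and (−5, −16)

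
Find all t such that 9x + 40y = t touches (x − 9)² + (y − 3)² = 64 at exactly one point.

t = −127 or t = 529

For a tangent, require d(centre, line) = r = 8.
|9·9 + 40·3 − t| / √1681 = 8
|t − (201)| = 8·41, so t = 529 or t = −127.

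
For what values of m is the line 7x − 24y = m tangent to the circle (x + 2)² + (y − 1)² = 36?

m = −188 or m = 112

Tangency holds when the distance from the centre (−2, 1) to the line equals the radius 6:
|7·(−2) − 24·1 − m| / √625 = 6
|m − (−38)| = 6·25, so m = 112 or m = −188.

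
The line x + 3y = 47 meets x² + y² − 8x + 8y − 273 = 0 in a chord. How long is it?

Centre (4, −4), r² = 305. Perpendicular distance d from centre to line = |−55| / √10 = 55/√10.
Chord = 2√(r² − d²) = 2·√(5/2) = √10.

√10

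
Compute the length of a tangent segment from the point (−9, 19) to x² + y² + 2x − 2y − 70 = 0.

The centre is (−1, 1) and r = 6√2. The square of the distance from P to the centre is 64 + 324 = 388.
By the tangent–radius right angle, tangent length = √(|PO|² − r²) = √316 = 2√79.

2√79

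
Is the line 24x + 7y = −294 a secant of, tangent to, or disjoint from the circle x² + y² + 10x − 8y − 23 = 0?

disjoint

Substituting the line into the circle gives 625x² + 15946x + 101773 = 0.
Δ = 254274916 − 254432500 = −157584.
No real roots: the line does not meet the circle.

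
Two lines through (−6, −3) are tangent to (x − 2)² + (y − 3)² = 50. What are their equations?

Let a tangent through (−6, −3) have slope m. Its distance from (2, 3) must equal 5√2:
(8m − (6))² = 50(m² + 1)
7m² − 48m − 7 = 0, so m = 7 or m = −1/7.
Through (−6, −3) these give 7x − y = −39 and x + 7y = −27.

7x − y = −39 and x + 7y = −27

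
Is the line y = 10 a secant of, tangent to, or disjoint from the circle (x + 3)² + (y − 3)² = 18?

disjoint

Substituting the line into the circle gives x² + 6x + 40 = 0.
Discriminant = (6)² − 4·1·(40) = −124 < 0.
No real roots: the line does not meet the circle.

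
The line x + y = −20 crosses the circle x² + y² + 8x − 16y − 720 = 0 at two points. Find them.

From the line, y = −x − 20. Substituting:
2x² + 64x = 0  ⟹  x² + 32x = 0
x = 0 or x = −32, giving (0, −20) and (−32, 12).

(−32, 12) and (0, −20)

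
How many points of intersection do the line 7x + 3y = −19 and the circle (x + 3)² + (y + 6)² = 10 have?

2

Substituting the line into the circle gives 58x² + 68x − 8 = 0.
Δ = 4624 − (−1856) = 6480.
Two real roots: the line is a secant.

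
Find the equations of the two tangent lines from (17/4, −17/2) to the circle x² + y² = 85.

A line y − (−17/2) = m(x − (17/4)) is tangent when its distance from (0, 0) is √85:
(−17/4m − (17/2))² = 85(m² + 1)
63m² − 68m + 12 = 0, so m = 6/7 or m = 2/9.
With m = 6/7: 6x − 7y = 85. With m = 2/9: 2x − 9y = 85.

6x − 7y = 85 and 2x − 9y = 85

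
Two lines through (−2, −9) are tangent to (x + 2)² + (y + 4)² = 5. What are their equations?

2x − y = 5 and 2x + y = −13

Let a tangent through (−2, −9) have slope m. Its distance from (−2, −4) must equal √5:
[m·(0) − (5)]² = 5(m² + 1)
m² − 4 = 0, so m = 2 or m = −2.
With m = 2: 2x − y = 5. With m = −2: 2x + y = −13.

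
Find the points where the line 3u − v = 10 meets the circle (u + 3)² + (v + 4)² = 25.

(1, −7) and (2, −4)

From the line, v = 3u − 10. Substituting:
10u² − 30u + 20 = 0  ⟹  u² − 3u + 2 = 0
u = 2 or u = 1, giving (2, −4) and (1, −7).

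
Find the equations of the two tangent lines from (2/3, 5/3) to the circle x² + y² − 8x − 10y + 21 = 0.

Write the tangent as mx − y + (5/3 − m·(2/3)) = 0 and set its distance from the centre to 2√5:
[m·(10/3) − (10/3)]² = 20(m² + 1)
2m² + 5m + 2 = 0, so m = −2 or m = −1/2.
With m = −2: 2x + y = 3. With m = −1/2: x + 2y = 4.

2x + y = 3 and x + 2y = 4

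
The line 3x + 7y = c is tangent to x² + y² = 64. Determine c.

Tangency holds when the distance from the centre (0, 0) to the line equals the radius 8:
|3·0 + 7·0 − c| / √58 = 8
|c| = 8√58.

c = ±8√58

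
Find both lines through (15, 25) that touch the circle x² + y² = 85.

9x − 2y = 85 and 6x − 7y = −85

Write the tangent as mx − y + (25 − m·(15)) = 0 and set its distance from the centre to √85:
(−15m − (−25))² = 85(m² + 1)
14m² − 75m + 54 = 0, so m = 9/2 or m = 6/7.
Through (15, 25) these give 9x − 2y = 85 and 6x − 7y = −85.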